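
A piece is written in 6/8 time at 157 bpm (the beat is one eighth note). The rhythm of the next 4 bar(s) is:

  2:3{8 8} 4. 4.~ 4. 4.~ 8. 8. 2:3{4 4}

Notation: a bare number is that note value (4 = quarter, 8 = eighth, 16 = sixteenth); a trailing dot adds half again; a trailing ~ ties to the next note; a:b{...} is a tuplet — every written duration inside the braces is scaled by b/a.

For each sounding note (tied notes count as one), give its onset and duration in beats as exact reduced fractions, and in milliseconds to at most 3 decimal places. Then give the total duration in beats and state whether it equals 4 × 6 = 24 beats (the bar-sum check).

1) 0.0ms=0b +573.248ms=3/2b
2) 573.248ms=3/2b +573.248ms=3/2b
3) 1146.497ms=3b +1146.497ms=3b
4) 2292.994ms=6b +2292.994ms=6b
5) 4585.987ms=12b +1719.745ms=9/2b
6) 6305.732ms=33/2b +573.248ms=3/2b
7) 6878.981ms=18b +1146.497ms=3b
8) 8025.478ms=21b +1146.497ms=3b
Σ=24b of 24 (157bpm 6/8) — PASS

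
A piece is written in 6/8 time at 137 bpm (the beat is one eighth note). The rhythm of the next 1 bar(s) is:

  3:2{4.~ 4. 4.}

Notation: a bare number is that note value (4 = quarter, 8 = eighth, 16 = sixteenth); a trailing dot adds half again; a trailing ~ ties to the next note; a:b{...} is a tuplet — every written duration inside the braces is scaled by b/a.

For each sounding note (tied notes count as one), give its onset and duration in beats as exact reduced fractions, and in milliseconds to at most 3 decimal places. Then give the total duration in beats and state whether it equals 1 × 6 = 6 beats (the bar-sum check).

1) 0.0ms=0b +1751.825ms=4b
2) 1751.825ms=4b +875.912ms=2b
Σ=6b of 6 (137bpm 6/8) — PASS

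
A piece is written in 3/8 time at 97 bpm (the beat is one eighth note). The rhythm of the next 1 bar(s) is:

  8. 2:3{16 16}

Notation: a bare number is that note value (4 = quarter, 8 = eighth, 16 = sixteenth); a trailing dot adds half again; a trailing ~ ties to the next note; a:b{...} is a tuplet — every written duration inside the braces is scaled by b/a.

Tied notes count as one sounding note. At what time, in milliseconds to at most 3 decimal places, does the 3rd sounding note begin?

1. 0.0ms @ 0 + 927.835ms (3/2)
2. 927.835ms @ 3/2 + 463.918ms (3/4)
3. 1391.753ms @ 9/4 + 463.918ms (3/4)

note 3 onset = 9/4b = 1391.753ms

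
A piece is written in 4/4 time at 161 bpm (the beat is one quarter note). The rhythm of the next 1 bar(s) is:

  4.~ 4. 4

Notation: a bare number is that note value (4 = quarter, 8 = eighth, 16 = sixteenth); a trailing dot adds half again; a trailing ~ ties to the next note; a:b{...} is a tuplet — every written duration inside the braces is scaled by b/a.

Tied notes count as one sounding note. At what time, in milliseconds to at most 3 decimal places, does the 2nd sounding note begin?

1. 0.0ms @ 0 + 1118.012ms (3)
2. 1118.012ms @ 3 + 372.671ms (1)

note 2 onset = 3b = 1118.012ms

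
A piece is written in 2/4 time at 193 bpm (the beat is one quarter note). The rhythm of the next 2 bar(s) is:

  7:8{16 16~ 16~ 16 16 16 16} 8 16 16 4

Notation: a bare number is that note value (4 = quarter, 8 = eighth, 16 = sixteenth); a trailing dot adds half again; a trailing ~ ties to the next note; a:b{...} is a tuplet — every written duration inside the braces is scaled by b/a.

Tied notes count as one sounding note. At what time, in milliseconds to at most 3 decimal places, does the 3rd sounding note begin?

note 3 onset = 8/7b = 355.292ms

1. 0.0ms @ 0 + 88.823ms (2/7)
2. 88.823ms @ 2/7 + 266.469ms (6/7)
3. 355.292ms @ 8/7 + 88.823ms (2/7)
4. 444.115ms @ 10/7 + 88.823ms (2/7)
5. 532.939ms @ 12/7 + 88.823ms (2/7)
6. 621.762ms @ 2 + 155.44ms (1/2)
7. 777.202ms @ 5/2 + 77.72ms (1/4)
8. 854.922ms @ 11/4 + 77.72ms (1/4)
9. 932.642ms @ 3 + 310.881ms (1)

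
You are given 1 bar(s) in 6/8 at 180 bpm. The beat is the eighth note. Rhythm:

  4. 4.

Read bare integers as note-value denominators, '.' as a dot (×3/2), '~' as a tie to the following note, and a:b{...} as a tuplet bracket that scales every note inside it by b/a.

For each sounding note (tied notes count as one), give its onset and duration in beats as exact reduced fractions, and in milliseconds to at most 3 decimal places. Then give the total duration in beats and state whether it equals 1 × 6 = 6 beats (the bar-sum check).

1) 0.0ms=0b +1000.0ms=3b
2) 1000.0ms=3b +1000.0ms=3b
Σ=6b of 6 (180bpm 6/8) — PASS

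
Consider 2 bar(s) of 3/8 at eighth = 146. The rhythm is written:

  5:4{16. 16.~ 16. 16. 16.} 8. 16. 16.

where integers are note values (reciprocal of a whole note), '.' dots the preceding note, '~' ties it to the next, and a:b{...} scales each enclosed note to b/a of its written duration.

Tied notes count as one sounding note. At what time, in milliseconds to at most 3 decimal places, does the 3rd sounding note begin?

note 3 onset = 9/5b = 739.726ms

1. 0.0ms @ 0 + 246.575ms (3/5)
2. 246.575ms @ 3/5 + 493.151ms (6/5)
3. 739.726ms @ 9/5 + 246.575ms (3/5)
4. 986.301ms @ 12/5 + 246.575ms (3/5)
5. 1232.877ms @ 3 + 616.438ms (3/2)
6. 1849.315ms @ 9/2 + 308.219ms (3/4)
7. 2157.534ms @ 21/4 + 308.219ms (3/4)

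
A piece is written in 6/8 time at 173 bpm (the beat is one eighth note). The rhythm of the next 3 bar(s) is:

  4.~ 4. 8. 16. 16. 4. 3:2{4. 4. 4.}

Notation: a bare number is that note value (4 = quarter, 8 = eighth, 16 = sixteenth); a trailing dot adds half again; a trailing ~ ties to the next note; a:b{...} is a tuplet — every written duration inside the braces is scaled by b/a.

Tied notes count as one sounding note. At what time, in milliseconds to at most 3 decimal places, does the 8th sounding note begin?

1. 0.0ms @ 0 + 2080.925ms (6)
2. 2080.925ms @ 6 + 520.231ms (3/2)
3. 2601.156ms @ 15/2 + 260.116ms (3/4)
4. 2861.272ms @ 33/4 + 260.116ms (3/4)
5. 3121.387ms @ 9 + 1040.462ms (3)
6. 4161.85ms @ 12 + 693.642ms (2)
7. 4855.491ms @ 14 + 693.642ms (2)
8. 5549.133ms @ 16 + 693.642ms (2)

note 8 onset = 16b = 5549.133ms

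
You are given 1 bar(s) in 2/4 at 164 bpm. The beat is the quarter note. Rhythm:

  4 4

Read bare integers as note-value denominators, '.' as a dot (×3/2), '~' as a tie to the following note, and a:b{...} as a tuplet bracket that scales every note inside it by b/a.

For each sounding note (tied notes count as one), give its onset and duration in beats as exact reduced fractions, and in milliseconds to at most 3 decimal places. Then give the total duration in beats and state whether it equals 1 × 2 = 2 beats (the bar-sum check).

1) 0.0ms=0b +365.854ms=1b
2) 365.854ms=1b +365.854ms=1b
Σ=2b of 2 (164bpm 2/4) — PASS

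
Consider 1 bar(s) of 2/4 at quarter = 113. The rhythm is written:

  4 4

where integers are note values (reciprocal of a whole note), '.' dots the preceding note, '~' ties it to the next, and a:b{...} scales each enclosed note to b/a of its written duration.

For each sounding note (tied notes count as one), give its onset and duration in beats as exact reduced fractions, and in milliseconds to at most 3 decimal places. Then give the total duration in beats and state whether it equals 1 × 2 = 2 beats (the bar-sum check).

1) 0.0ms=0b +530.973ms=1b
2) 530.973ms=1b +530.973ms=1b
Σ=2b of 2 (113bpm 2/4) — PASS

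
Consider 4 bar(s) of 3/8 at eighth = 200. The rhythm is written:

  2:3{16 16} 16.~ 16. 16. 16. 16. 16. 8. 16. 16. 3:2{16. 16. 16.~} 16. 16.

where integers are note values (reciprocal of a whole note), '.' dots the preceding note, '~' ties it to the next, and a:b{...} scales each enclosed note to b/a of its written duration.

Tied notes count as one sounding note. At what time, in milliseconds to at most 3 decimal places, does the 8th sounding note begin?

note 8 onset = 6b = 1800.0ms

1. 0.0ms @ 0 + 225.0ms (3/4)
2. 225.0ms @ 3/4 + 225.0ms (3/4)
3. 450.0ms @ 3/2 + 450.0ms (3/2)
4. 900.0ms @ 3 + 225.0ms (3/4)
5. 1125.0ms @ 15/4 + 225.0ms (3/4)
6. 1350.0ms @ 9/2 + 225.0ms (3/4)
7. 1575.0ms @ 21/4 + 225.0ms (3/4)
8. 1800.0ms @ 6 + 450.0ms (3/2)
9. 2250.0ms @ 15/2 + 225.0ms (3/4)
10. 2475.0ms @ 33/4 + 225.0ms (3/4)
11. 2700.0ms @ 9 + 150.0ms (1/2)
12. 2850.0ms @ 19/2 + 150.0ms (1/2)
13. 3000.0ms @ 10 + 375.0ms (5/4)
14. 3375.0ms @ 45/4 + 225.0ms (3/4)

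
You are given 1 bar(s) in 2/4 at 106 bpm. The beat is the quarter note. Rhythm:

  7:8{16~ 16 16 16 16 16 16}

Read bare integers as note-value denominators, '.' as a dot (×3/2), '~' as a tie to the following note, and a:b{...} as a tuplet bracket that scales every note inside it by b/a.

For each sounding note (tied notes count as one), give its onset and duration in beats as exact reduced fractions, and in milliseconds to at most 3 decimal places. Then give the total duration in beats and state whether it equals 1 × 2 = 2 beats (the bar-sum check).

1) 0.0ms=0b +323.45ms=4/7b
2) 323.45ms=4/7b +161.725ms=2/7b
3) 485.175ms=6/7b +161.725ms=2/7b
4) 646.9ms=8/7b +161.725ms=2/7b
5) 808.625ms=10/7b +161.725ms=2/7b
6) 970.35ms=12/7b +161.725ms=2/7b
Σ=2b of 2 (106bpm 2/4) — PASS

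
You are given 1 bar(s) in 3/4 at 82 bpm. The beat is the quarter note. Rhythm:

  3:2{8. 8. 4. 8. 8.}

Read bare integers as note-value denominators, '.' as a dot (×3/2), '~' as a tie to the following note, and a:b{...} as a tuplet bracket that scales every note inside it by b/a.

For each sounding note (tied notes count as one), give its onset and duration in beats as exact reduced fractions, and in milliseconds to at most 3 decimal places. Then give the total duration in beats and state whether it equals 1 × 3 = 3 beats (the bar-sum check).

1) 0.0ms=0b +365.854ms=1/2b
2) 365.854ms=1/2b +365.854ms=1/2b
3) 731.707ms=1b +731.707ms=1b
4) 1463.415ms=2b +365.854ms=1/2b
5) 1829.268ms=5/2b +365.854ms=1/2b
Σ=3b of 3 (82bpm 3/4) — PASS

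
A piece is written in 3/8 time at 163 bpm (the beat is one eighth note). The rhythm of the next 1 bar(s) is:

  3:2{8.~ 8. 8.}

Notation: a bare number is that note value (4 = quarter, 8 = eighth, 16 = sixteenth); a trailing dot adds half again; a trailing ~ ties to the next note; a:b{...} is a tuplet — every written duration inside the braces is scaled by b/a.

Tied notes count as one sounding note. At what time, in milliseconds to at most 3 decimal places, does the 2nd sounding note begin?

1. 0.0ms @ 0 + 736.196ms (2)
2. 736.196ms @ 2 + 368.098ms (1)

note 2 onset = 2b = 736.196ms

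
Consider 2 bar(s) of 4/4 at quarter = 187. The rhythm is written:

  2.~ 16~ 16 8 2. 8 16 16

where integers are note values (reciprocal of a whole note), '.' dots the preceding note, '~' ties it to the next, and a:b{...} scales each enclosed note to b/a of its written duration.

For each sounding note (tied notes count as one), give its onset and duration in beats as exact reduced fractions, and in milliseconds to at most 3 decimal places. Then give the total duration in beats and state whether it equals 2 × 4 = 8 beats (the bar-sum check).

1) 0.0ms=0b +1122.995ms=7/2b
2) 1122.995ms=7/2b +160.428ms=1/2b
3) 1283.422ms=4b +962.567ms=3b
4) 2245.989ms=7b +160.428ms=1/2b
5) 2406.417ms=15/2b +80.214ms=1/4b
6) 2486.631ms=31/4b +80.214ms=1/4b
Σ=8b of 8 (187bpm 4/4) — PASS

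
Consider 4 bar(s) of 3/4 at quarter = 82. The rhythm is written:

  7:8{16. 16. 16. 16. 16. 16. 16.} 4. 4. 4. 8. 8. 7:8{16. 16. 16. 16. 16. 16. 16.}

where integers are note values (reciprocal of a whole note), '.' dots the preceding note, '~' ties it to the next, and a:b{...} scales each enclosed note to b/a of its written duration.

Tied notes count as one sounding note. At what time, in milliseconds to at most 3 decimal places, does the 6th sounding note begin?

1. 0.0ms @ 0 + 313.589ms (3/7)
2. 313.589ms @ 3/7 + 313.589ms (3/7)
3. 627.178ms @ 6/7 + 313.589ms (3/7)
4. 940.767ms @ 9/7 + 313.589ms (3/7)
5. 1254.355ms @ 12/7 + 313.589ms (3/7)
6. 1567.944ms @ 15/7 + 313.589ms (3/7)
7. 1881.533ms @ 18/7 + 313.589ms (3/7)
8. 2195.122ms @ 3 + 1097.561ms (3/2)
9. 3292.683ms @ 9/2 + 1097.561ms (3/2)
10. 4390.244ms @ 6 + 1097.561ms (3/2)
11. 5487.805ms @ 15/2 + 548.78ms (3/4)
12. 6036.585ms @ 33/4 + 548.78ms (3/4)
13. 6585.366ms @ 9 + 313.589ms (3/7)
14. 6898.955ms @ 66/7 + 313.589ms (3/7)
15. 7212.544ms @ 69/7 + 313.589ms (3/7)
16. 7526.132ms @ 72/7 + 313.589ms (3/7)
17. 7839.721ms @ 75/7 + 313.589ms (3/7)
18. 8153.31ms @ 78/7 + 313.589ms (3/7)
19. 8466.899ms @ 81/7 + 313.589ms (3/7)

note 6 onset = 15/7b = 1567.944ms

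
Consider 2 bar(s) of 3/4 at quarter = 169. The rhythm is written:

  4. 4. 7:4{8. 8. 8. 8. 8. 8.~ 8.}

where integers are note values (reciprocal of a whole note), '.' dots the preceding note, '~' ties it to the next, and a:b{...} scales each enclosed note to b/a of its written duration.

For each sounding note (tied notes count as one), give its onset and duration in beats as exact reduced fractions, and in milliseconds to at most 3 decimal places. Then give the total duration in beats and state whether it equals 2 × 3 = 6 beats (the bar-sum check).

1) 0.0ms=0b +532.544ms=3/2b
2) 532.544ms=3/2b +532.544ms=3/2b
3) 1065.089ms=3b +152.156ms=3/7b
4) 1217.244ms=24/7b +152.156ms=3/7b
5) 1369.4ms=27/7b +152.156ms=3/7b
6) 1521.555ms=30/7b +152.156ms=3/7b
7) 1673.711ms=33/7b +152.156ms=3/7b
8) 1825.866ms=36/7b +304.311ms=6/7b
Σ=6b of 6 (169bpm 3/4) — PASS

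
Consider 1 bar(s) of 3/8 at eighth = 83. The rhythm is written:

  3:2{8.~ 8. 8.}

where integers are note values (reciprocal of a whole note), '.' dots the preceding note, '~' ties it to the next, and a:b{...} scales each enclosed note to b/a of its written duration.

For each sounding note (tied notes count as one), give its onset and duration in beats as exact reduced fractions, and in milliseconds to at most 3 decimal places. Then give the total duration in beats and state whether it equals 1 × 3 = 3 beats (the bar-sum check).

1) 0.0ms=0b +1445.783ms=2b
2) 1445.783ms=2b +722.892ms=1b
Σ=3b of 3 (83bpm 3/8) — PASS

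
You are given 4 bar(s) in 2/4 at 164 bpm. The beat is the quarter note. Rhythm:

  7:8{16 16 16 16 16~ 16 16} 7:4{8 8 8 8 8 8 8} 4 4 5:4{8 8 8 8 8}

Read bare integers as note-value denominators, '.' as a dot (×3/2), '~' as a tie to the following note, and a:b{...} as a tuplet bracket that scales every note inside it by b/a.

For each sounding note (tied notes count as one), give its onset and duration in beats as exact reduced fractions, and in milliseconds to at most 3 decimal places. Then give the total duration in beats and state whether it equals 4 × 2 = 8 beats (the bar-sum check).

1) 0.0ms=0b +104.53ms=2/7b
2) 104.53ms=2/7b +104.53ms=2/7b
3) 209.059ms=4/7b +104.53ms=2/7b
4) 313.589ms=6/7b +104.53ms=2/7b
5) 418.118ms=8/7b +209.059ms=4/7b
6) 627.178ms=12/7b +104.53ms=2/7b
7) 731.707ms=2b +104.53ms=2/7b
8) 836.237ms=16/7b +104.53ms=2/7b
9) 940.767ms=18/7b +104.53ms=2/7b
10) 1045.296ms=20/7b +104.53ms=2/7b
11) 1149.826ms=22/7b +104.53ms=2/7b
12) 1254.355ms=24/7b +104.53ms=2/7b
13) 1358.885ms=26/7b +104.53ms=2/7b
14) 1463.415ms=4b +365.854ms=1b
15) 1829.268ms=5b +365.854ms=1b
16) 2195.122ms=6b +146.341ms=2/5b
17) 2341.463ms=32/5b +146.341ms=2/5b
18) 2487.805ms=34/5b +146.341ms=2/5b
19) 2634.146ms=36/5b +146.341ms=2/5b
20) 2780.488ms=38/5b +146.341ms=2/5b
Σ=8b of 8 (164bpm 2/4) — PASS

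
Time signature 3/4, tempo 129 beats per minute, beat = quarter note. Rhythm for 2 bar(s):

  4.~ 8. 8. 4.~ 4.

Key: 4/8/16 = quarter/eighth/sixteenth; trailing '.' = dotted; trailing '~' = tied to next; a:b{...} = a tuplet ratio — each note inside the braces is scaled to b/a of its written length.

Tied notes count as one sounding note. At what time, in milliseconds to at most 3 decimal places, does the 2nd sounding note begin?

1. 0.0ms @ 0 + 1046.512ms (9/4)
2. 1046.512ms @ 9/4 + 348.837ms (3/4)
3. 1395.349ms @ 3 + 1395.349ms (3)

note 2 onset = 9/4b = 1046.512ms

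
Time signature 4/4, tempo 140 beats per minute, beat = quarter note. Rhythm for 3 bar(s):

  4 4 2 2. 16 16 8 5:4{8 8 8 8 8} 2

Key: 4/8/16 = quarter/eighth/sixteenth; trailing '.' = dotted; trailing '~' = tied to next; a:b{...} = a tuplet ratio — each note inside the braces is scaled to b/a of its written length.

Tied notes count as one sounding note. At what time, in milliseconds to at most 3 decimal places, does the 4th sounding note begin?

note 4 onset = 4b = 1714.286ms

1. 0.0ms @ 0 + 428.571ms (1)
2. 428.571ms @ 1 + 428.571ms (1)
3. 857.143ms @ 2 + 857.143ms (2)
4. 1714.286ms @ 4 + 1285.714ms (3)
5. 3000.0ms @ 7 + 107.143ms (1/4)
6. 3107.143ms @ 29/4 + 107.143ms (1/4)
7. 3214.286ms @ 15/2 + 214.286ms (1/2)
8. 3428.571ms @ 8 + 171.429ms (2/5)
9. 3600.0ms @ 42/5 + 171.429ms (2/5)
10. 3771.429ms @ 44/5 + 171.429ms (2/5)
11. 3942.857ms @ 46/5 + 171.429ms (2/5)
12. 4114.286ms @ 48/5 + 171.429ms (2/5)
13. 4285.714ms @ 10 + 857.143ms (2)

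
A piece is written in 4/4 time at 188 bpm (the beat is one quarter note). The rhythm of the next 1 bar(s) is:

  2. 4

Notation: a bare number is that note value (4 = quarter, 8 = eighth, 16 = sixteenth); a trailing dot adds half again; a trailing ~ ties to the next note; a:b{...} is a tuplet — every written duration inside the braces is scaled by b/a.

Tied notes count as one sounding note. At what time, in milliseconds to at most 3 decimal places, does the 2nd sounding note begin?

note 2 onset = 3b = 957.447ms

1. 0.0ms @ 0 + 957.447ms (3)
2. 957.447ms @ 3 + 319.149ms (1)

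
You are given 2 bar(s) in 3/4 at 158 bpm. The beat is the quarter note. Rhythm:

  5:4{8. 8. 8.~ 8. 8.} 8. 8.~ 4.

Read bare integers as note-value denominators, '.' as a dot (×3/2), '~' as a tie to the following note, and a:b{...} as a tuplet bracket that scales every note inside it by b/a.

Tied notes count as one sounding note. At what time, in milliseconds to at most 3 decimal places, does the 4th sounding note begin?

1. 0.0ms @ 0 + 227.848ms (3/5)
2. 227.848ms @ 3/5 + 227.848ms (3/5)
3. 455.696ms @ 6/5 + 455.696ms (6/5)
4. 911.392ms @ 12/5 + 227.848ms (3/5)
5. 1139.241ms @ 3 + 284.81ms (3/4)
6. 1424.051ms @ 15/4 + 854.43ms (9/4)

note 4 onset = 12/5b = 911.392ms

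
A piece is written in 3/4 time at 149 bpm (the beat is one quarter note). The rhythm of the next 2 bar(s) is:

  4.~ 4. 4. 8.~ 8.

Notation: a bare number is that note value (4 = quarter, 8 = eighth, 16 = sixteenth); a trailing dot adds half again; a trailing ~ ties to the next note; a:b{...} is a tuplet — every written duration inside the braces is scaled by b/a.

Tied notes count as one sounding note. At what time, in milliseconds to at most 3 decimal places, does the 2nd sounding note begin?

note 2 onset = 3b = 1208.054ms

1. 0.0ms @ 0 + 1208.054ms (3)
2. 1208.054ms @ 3 + 604.027ms (3/2)
3. 1812.081ms @ 9/2 + 604.027ms (3/2)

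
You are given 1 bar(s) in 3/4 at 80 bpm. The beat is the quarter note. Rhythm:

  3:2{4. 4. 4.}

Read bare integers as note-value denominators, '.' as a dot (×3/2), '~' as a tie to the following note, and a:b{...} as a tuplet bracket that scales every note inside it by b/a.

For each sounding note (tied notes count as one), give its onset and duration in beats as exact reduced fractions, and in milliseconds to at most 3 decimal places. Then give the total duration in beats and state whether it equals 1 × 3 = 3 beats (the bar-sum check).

1) 0.0ms=0b +750.0ms=1b
2) 750.0ms=1b +750.0ms=1b
3) 1500.0ms=2b +750.0ms=1b
Σ=3b of 3 (80bpm 3/4) — PASS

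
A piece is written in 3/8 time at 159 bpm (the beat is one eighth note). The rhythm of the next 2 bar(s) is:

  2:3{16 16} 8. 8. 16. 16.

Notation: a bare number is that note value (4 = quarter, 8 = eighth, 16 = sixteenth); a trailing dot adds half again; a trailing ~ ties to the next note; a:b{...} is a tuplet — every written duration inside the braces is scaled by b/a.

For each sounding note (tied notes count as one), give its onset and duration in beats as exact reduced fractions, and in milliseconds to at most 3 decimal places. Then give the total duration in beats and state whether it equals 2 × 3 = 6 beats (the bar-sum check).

1) 0.0ms=0b +283.019ms=3/4b
2) 283.019ms=3/4b +283.019ms=3/4b
3) 566.038ms=3/2b +566.038ms=3/2b
4) 1132.075ms=3b +566.038ms=3/2b
5) 1698.113ms=9/2b +283.019ms=3/4b
6) 1981.132ms=21/4b +283.019ms=3/4b
Σ=6b of 6 (159bpm 3/8) — PASS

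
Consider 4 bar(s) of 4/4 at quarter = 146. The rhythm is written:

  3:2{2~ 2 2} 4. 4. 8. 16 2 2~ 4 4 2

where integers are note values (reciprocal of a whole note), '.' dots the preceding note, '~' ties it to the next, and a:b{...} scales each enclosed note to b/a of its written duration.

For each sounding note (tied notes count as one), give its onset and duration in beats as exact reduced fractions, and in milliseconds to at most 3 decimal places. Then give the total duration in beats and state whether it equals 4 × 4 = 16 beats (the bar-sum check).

1) 0.0ms=0b +1095.89ms=8/3b
2) 1095.89ms=8/3b +547.945ms=4/3b
3) 1643.836ms=4b +616.438ms=3/2b
4) 2260.274ms=11/2b +616.438ms=3/2b
5) 2876.712ms=7b +308.219ms=3/4b
6) 3184.932ms=31/4b +102.74ms=1/4b
7) 3287.671ms=8b +821.918ms=2b
8) 4109.589ms=10b +1232.877ms=3b
9) 5342.466ms=13b +410.959ms=1b
10) 5753.425ms=14b +821.918ms=2b
Σ=16b of 16 (146bpm 4/4) — PASS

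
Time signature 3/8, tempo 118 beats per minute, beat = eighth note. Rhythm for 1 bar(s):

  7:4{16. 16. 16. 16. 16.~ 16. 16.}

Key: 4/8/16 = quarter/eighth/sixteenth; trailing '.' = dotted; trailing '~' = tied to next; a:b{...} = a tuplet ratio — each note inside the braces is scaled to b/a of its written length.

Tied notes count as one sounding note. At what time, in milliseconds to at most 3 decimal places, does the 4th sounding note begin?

1. 0.0ms @ 0 + 217.918ms (3/7)
2. 217.918ms @ 3/7 + 217.918ms (3/7)
3. 435.835ms @ 6/7 + 217.918ms (3/7)
4. 653.753ms @ 9/7 + 217.918ms (3/7)
5. 871.671ms @ 12/7 + 435.835ms (6/7)
6. 1307.506ms @ 18/7 + 217.918ms (3/7)

note 4 onset = 9/7b = 653.753ms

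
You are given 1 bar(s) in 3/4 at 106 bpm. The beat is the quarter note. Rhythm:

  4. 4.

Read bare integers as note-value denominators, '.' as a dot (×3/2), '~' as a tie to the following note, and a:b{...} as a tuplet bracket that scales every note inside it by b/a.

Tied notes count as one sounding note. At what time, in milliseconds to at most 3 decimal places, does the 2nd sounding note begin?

note 2 onset = 3/2b = 849.057ms

1. 0.0ms @ 0 + 849.057ms (3/2)
2. 849.057ms @ 3/2 + 849.057ms (3/2)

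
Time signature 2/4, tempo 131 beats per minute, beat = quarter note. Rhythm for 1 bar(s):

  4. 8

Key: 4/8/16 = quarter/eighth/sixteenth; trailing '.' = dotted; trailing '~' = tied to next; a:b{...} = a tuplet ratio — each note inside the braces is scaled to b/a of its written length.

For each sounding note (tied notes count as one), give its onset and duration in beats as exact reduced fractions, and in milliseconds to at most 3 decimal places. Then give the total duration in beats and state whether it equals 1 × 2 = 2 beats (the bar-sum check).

1) 0.0ms=0b +687.023ms=3/2b
2) 687.023ms=3/2b +229.008ms=1/2b
Σ=2b of 2 (131bpm 2/4) — PASS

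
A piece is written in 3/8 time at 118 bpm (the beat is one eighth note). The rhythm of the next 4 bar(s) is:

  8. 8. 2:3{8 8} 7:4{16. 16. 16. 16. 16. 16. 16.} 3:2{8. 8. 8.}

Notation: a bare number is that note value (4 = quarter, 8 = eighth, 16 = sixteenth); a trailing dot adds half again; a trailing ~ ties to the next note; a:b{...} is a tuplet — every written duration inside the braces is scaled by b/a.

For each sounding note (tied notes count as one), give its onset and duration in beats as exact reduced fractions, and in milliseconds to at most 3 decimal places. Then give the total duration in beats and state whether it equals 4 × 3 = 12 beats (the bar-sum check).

1) 0.0ms=0b +762.712ms=3/2b
2) 762.712ms=3/2b +762.712ms=3/2b
3) 1525.424ms=3b +762.712ms=3/2b
4) 2288.136ms=9/2b +762.712ms=3/2b
5) 3050.847ms=6b +217.918ms=3/7b
6) 3268.765ms=45/7b +217.918ms=3/7b
7) 3486.683ms=48/7b +217.918ms=3/7b
8) 3704.6ms=51/7b +217.918ms=3/7b
9) 3922.518ms=54/7b +217.918ms=3/7b
10) 4140.436ms=57/7b +217.918ms=3/7b
11) 4358.354ms=60/7b +217.918ms=3/7b
12) 4576.271ms=9b +508.475ms=1b
13) 5084.746ms=10b +508.475ms=1b
14) 5593.22ms=11b +508.475ms=1b
Σ=12b of 12 (118bpm 3/8) — PASS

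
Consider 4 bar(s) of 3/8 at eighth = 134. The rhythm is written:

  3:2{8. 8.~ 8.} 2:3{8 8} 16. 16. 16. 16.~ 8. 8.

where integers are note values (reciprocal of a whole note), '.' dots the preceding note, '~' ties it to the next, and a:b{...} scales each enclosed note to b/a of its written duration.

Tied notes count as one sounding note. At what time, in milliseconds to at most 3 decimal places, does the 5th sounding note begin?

note 5 onset = 6b = 2686.567ms

1. 0.0ms @ 0 + 447.761ms (1)
2. 447.761ms @ 1 + 895.522ms (2)
3. 1343.284ms @ 3 + 671.642ms (3/2)
4. 2014.925ms @ 9/2 + 671.642ms (3/2)
5. 2686.567ms @ 6 + 335.821ms (3/4)
6. 3022.388ms @ 27/4 + 335.821ms (3/4)
7. 3358.209ms @ 15/2 + 335.821ms (3/4)
8. 3694.03ms @ 33/4 + 1007.463ms (9/4)
9. 4701.493ms @ 21/2 + 671.642ms (3/2)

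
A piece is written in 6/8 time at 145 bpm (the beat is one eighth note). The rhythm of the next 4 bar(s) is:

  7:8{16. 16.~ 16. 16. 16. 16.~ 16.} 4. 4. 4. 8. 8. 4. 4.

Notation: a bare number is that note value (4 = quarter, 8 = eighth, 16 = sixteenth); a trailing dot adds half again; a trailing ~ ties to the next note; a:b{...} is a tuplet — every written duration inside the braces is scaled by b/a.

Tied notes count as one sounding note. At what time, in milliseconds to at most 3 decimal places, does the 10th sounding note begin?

1. 0.0ms @ 0 + 354.68ms (6/7)
2. 354.68ms @ 6/7 + 709.36ms (12/7)
3. 1064.039ms @ 18/7 + 354.68ms (6/7)
4. 1418.719ms @ 24/7 + 354.68ms (6/7)
5. 1773.399ms @ 30/7 + 709.36ms (12/7)
6. 2482.759ms @ 6 + 1241.379ms (3)
7. 3724.138ms @ 9 + 1241.379ms (3)
8. 4965.517ms @ 12 + 1241.379ms (3)
9. 6206.897ms @ 15 + 620.69ms (3/2)
10. 6827.586ms @ 33/2 + 620.69ms (3/2)
11. 7448.276ms @ 18 + 1241.379ms (3)
12. 8689.655ms @ 21 + 1241.379ms (3)

note 10 onset = 33/2b = 6827.586ms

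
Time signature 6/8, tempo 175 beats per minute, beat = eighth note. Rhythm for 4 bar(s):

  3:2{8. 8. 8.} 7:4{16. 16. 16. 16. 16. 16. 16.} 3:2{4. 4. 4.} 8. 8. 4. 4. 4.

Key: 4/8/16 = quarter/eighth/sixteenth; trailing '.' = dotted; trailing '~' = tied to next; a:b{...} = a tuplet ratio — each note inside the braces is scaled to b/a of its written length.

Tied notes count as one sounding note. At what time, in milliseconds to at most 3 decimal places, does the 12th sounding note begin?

note 12 onset = 8b = 2742.857ms

1. 0.0ms @ 0 + 342.857ms (1)
2. 342.857ms @ 1 + 342.857ms (1)
3. 685.714ms @ 2 + 342.857ms (1)
4. 1028.571ms @ 3 + 146.939ms (3/7)
5. 1175.51ms @ 24/7 + 146.939ms (3/7)
6. 1322.449ms @ 27/7 + 146.939ms (3/7)
7. 1469.388ms @ 30/7 + 146.939ms (3/7)
8. 1616.327ms @ 33/7 + 146.939ms (3/7)
9. 1763.265ms @ 36/7 + 146.939ms (3/7)
10. 1910.204ms @ 39/7 + 146.939ms (3/7)
11. 2057.143ms @ 6 + 685.714ms (2)
12. 2742.857ms @ 8 + 685.714ms (2)
13. 3428.571ms @ 10 + 685.714ms (2)
14. 4114.286ms @ 12 + 514.286ms (3/2)
15. 4628.571ms @ 27/2 + 514.286ms (3/2)
16. 5142.857ms @ 15 + 1028.571ms (3)
17. 6171.429ms @ 18 + 1028.571ms (3)
18. 7200.0ms @ 21 + 1028.571ms (3)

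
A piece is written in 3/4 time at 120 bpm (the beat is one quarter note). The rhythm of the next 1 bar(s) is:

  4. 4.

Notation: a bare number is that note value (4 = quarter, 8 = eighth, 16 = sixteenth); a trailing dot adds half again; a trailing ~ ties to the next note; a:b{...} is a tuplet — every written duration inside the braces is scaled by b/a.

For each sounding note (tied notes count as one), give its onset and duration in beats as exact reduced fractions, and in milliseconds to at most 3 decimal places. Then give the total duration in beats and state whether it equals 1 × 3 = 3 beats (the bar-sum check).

1) 0.0ms=0b +750.0ms=3/2b
2) 750.0ms=3/2b +750.0ms=3/2b
Σ=3b of 3 (120bpm 3/4) — PASS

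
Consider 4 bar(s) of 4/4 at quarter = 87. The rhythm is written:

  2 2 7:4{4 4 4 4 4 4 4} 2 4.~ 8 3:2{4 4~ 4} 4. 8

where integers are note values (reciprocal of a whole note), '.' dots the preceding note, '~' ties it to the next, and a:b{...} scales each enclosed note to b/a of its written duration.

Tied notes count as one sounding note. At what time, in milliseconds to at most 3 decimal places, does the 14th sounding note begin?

note 14 onset = 14b = 9655.172ms

1. 0.0ms @ 0 + 1379.31ms (2)
2. 1379.31ms @ 2 + 1379.31ms (2)
3. 2758.621ms @ 4 + 394.089ms (4/7)
4. 3152.709ms @ 32/7 + 394.089ms (4/7)
5. 3546.798ms @ 36/7 + 394.089ms (4/7)
6. 3940.887ms @ 40/7 + 394.089ms (4/7)
7. 4334.975ms @ 44/7 + 394.089ms (4/7)
8. 4729.064ms @ 48/7 + 394.089ms (4/7)
9. 5123.153ms @ 52/7 + 394.089ms (4/7)
10. 5517.241ms @ 8 + 1379.31ms (2)
11. 6896.552ms @ 10 + 1379.31ms (2)
12. 8275.862ms @ 12 + 459.77ms (2/3)
13. 8735.632ms @ 38/3 + 919.54ms (4/3)
14. 9655.172ms @ 14 + 1034.483ms (3/2)
15. 10689.655ms @ 31/2 + 344.828ms (1/2)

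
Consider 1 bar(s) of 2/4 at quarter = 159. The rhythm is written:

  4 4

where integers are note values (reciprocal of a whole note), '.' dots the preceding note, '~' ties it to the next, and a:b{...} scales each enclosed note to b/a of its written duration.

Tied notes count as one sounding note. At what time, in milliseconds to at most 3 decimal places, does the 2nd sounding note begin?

note 2 onset = 1b = 377.358ms

1. 0.0ms @ 0 + 377.358ms (1)
2. 377.358ms @ 1 + 377.358ms (1)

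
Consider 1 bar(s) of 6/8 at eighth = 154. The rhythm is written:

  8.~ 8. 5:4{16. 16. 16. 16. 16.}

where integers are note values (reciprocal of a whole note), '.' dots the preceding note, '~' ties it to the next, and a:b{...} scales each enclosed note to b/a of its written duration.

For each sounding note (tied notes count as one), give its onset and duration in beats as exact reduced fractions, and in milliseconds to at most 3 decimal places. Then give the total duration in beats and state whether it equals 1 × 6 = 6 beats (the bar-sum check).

1) 0.0ms=0b +1168.831ms=3b
2) 1168.831ms=3b +233.766ms=3/5b
3) 1402.597ms=18/5b +233.766ms=3/5b
4) 1636.364ms=21/5b +233.766ms=3/5b
5) 1870.13ms=24/5b +233.766ms=3/5b
6) 2103.896ms=27/5b +233.766ms=3/5b
Σ=6b of 6 (154bpm 6/8) — PASS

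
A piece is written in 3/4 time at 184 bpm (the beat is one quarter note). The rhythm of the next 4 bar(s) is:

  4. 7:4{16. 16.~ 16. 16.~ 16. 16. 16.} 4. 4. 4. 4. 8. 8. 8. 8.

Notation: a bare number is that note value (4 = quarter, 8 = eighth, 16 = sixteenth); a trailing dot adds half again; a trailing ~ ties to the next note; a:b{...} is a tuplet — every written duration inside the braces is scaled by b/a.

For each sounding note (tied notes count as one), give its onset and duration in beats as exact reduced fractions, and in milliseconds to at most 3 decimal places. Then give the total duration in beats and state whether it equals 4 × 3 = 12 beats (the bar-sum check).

1) 0.0ms=0b +489.13ms=3/2b
2) 489.13ms=3/2b +69.876ms=3/14b
3) 559.006ms=12/7b +139.752ms=3/7b
4) 698.758ms=15/7b +139.752ms=3/7b
5) 838.509ms=18/7b +69.876ms=3/14b
6) 908.385ms=39/14b +69.876ms=3/14b
7) 978.261ms=3b +489.13ms=3/2b
8) 1467.391ms=9/2b +489.13ms=3/2b
9) 1956.522ms=6b +489.13ms=3/2b
10) 2445.652ms=15/2b +489.13ms=3/2b
11) 2934.783ms=9b +244.565ms=3/4b
12) 3179.348ms=39/4b +244.565ms=3/4b
13) 3423.913ms=21/2b +244.565ms=3/4b
14) 3668.478ms=45/4b +244.565ms=3/4b
Σ=12b of 12 (184bpm 3/4) — PASS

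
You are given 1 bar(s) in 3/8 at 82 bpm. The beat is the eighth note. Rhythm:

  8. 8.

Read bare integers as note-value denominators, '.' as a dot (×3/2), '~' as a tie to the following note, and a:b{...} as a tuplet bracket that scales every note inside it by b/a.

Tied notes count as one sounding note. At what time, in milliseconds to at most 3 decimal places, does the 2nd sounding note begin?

note 2 onset = 3/2b = 1097.561ms

1. 0.0ms @ 0 + 1097.561ms (3/2)
2. 1097.561ms @ 3/2 + 1097.561ms (3/2)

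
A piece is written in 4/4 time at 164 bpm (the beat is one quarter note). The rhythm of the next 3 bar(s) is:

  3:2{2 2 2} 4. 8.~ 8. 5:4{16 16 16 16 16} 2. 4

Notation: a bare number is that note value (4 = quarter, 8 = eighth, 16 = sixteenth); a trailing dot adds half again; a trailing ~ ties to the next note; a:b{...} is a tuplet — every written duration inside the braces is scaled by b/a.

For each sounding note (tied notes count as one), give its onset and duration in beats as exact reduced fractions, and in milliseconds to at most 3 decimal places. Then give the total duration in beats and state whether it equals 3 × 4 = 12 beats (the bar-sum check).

1) 0.0ms=0b +487.805ms=4/3b
2) 487.805ms=4/3b +487.805ms=4/3b
3) 975.61ms=8/3b +487.805ms=4/3b
4) 1463.415ms=4b +548.78ms=3/2b
5) 2012.195ms=11/2b +548.78ms=3/2b
6) 2560.976ms=7b +73.171ms=1/5b
7) 2634.146ms=36/5b +73.171ms=1/5b
8) 2707.317ms=37/5b +73.171ms=1/5b
9) 2780.488ms=38/5b +73.171ms=1/5b
10) 2853.659ms=39/5b +73.171ms=1/5b
11) 2926.829ms=8b +1097.561ms=3b
12) 4024.39ms=11b +365.854ms=1b
Σ=12b of 12 (164bpm 4/4) — PASS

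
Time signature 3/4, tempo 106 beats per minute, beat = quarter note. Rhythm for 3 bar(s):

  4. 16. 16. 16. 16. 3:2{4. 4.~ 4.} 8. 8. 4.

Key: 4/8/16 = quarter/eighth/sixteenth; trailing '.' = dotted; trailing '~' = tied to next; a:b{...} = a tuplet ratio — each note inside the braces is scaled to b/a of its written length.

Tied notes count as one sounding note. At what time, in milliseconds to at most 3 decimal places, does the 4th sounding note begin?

note 4 onset = 9/4b = 1273.585ms

1. 0.0ms @ 0 + 849.057ms (3/2)
2. 849.057ms @ 3/2 + 212.264ms (3/8)
3. 1061.321ms @ 15/8 + 212.264ms (3/8)
4. 1273.585ms @ 9/4 + 212.264ms (3/8)
5. 1485.849ms @ 21/8 + 212.264ms (3/8)
6. 1698.113ms @ 3 + 566.038ms (1)
7. 2264.151ms @ 4 + 1132.075ms (2)
8. 3396.226ms @ 6 + 424.528ms (3/4)
9. 3820.755ms @ 27/4 + 424.528ms (3/4)
10. 4245.283ms @ 15/2 + 849.057ms (3/2)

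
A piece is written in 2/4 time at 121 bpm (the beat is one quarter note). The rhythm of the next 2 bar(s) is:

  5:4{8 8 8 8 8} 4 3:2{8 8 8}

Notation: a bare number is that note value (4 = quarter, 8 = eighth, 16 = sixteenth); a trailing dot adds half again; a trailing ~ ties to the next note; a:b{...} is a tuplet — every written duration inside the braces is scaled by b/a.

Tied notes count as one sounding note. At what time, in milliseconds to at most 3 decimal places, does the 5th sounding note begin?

1. 0.0ms @ 0 + 198.347ms (2/5)
2. 198.347ms @ 2/5 + 198.347ms (2/5)
3. 396.694ms @ 4/5 + 198.347ms (2/5)
4. 595.041ms @ 6/5 + 198.347ms (2/5)
5. 793.388ms @ 8/5 + 198.347ms (2/5)
6. 991.736ms @ 2 + 495.868ms (1)
7. 1487.603ms @ 3 + 165.289ms (1/3)
8. 1652.893ms @ 10/3 + 165.289ms (1/3)
9. 1818.182ms @ 11/3 + 165.289ms (1/3)

note 5 onset = 8/5b = 793.388ms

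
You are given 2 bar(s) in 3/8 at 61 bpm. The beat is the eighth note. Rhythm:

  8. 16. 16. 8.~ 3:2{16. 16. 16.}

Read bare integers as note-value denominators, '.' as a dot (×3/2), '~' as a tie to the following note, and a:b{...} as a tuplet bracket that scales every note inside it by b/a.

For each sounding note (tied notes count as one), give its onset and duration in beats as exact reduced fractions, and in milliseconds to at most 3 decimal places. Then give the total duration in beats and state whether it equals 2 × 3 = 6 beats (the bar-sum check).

1) 0.0ms=0b +1475.41ms=3/2b
2) 1475.41ms=3/2b +737.705ms=3/4b
3) 2213.115ms=9/4b +737.705ms=3/4b
4) 2950.82ms=3b +1967.213ms=2b
5) 4918.033ms=5b +491.803ms=1/2b
6) 5409.836ms=11/2b +491.803ms=1/2b
Σ=6b of 6 (61bpm 3/8) — PASS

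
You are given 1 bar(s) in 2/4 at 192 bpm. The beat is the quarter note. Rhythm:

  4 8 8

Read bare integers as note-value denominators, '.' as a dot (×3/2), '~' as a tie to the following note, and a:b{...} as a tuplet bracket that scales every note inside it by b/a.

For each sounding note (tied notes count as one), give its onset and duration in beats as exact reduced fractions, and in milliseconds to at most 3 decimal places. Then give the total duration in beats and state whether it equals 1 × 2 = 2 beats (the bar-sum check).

1) 0.0ms=0b +312.5ms=1b
2) 312.5ms=1b +156.25ms=1/2b
3) 468.75ms=3/2b +156.25ms=1/2b
Σ=2b of 2 (192bpm 2/4) — PASS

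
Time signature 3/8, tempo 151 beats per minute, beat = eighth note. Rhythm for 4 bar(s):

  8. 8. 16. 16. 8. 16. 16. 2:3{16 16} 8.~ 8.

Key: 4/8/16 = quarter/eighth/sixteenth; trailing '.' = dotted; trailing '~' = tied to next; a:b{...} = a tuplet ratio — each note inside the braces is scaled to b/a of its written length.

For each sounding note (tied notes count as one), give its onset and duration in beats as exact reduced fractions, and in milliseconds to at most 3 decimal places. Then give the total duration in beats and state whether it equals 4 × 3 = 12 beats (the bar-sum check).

1) 0.0ms=0b +596.026ms=3/2b
2) 596.026ms=3/2b +596.026ms=3/2b
3) 1192.053ms=3b +298.013ms=3/4b
4) 1490.066ms=15/4b +298.013ms=3/4b
5) 1788.079ms=9/2b +596.026ms=3/2b
6) 2384.106ms=6b +298.013ms=3/4b
7) 2682.119ms=27/4b +298.013ms=3/4b
8) 2980.132ms=15/2b +298.013ms=3/4b
9) 3278.146ms=33/4b +298.013ms=3/4b
10) 3576.159ms=9b +1192.053ms=3b
Σ=12b of 12 (151bpm 3/8) — PASS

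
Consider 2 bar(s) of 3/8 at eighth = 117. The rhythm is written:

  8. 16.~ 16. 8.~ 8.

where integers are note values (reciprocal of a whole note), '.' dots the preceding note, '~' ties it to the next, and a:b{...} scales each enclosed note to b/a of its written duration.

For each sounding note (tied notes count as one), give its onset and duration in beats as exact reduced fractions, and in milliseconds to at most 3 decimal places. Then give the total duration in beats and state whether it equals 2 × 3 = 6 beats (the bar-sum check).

1) 0.0ms=0b +769.231ms=3/2b
2) 769.231ms=3/2b +769.231ms=3/2b
3) 1538.462ms=3b +1538.462ms=3b
Σ=6b of 6 (117bpm 3/8) — PASS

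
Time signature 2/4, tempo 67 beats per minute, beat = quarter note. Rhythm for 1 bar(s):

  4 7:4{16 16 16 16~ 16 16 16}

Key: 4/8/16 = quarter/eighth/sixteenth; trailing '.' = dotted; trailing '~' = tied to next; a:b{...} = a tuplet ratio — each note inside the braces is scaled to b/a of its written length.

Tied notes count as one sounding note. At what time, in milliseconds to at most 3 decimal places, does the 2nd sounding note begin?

1. 0.0ms @ 0 + 895.522ms (1)
2. 895.522ms @ 1 + 127.932ms (1/7)
3. 1023.454ms @ 8/7 + 127.932ms (1/7)
4. 1151.386ms @ 9/7 + 127.932ms (1/7)
5. 1279.318ms @ 10/7 + 255.864ms (2/7)
6. 1535.181ms @ 12/7 + 127.932ms (1/7)
7. 1663.113ms @ 13/7 + 127.932ms (1/7)

note 2 onset = 1b = 895.522ms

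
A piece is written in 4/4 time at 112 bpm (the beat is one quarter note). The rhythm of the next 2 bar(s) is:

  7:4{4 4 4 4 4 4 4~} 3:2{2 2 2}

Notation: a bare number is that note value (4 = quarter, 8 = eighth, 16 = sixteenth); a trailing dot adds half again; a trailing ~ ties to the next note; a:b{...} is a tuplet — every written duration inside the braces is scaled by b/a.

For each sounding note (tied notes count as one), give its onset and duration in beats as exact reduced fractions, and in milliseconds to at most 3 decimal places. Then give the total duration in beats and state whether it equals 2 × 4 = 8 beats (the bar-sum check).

1) 0.0ms=0b +306.122ms=4/7b
2) 306.122ms=4/7b +306.122ms=4/7b
3) 612.245ms=8/7b +306.122ms=4/7b
4) 918.367ms=12/7b +306.122ms=4/7b
5) 1224.49ms=16/7b +306.122ms=4/7b
6) 1530.612ms=20/7b +306.122ms=4/7b
7) 1836.735ms=24/7b +1020.408ms=40/21b
8) 2857.143ms=16/3b +714.286ms=4/3b
9) 3571.429ms=20/3b +714.286ms=4/3b
Σ=8b of 8 (112bpm 4/4) — PASS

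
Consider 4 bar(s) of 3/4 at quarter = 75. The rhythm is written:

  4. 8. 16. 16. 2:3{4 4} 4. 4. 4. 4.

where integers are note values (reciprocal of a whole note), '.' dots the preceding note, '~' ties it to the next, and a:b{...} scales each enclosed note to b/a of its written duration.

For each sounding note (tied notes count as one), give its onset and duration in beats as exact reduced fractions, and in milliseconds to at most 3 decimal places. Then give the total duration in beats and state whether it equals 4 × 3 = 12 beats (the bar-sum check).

1) 0.0ms=0b +1200.0ms=3/2b
2) 1200.0ms=3/2b +600.0ms=3/4b
3) 1800.0ms=9/4b +300.0ms=3/8b
4) 2100.0ms=21/8b +300.0ms=3/8b
5) 2400.0ms=3b +1200.0ms=3/2b
6) 3600.0ms=9/2b +1200.0ms=3/2b
7) 4800.0ms=6b +1200.0ms=3/2b
8) 6000.0ms=15/2b +1200.0ms=3/2b
9) 7200.0ms=9b +1200.0ms=3/2b
10) 8400.0ms=21/2b +1200.0ms=3/2b
Σ=12b of 12 (75bpm 3/4) — PASS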